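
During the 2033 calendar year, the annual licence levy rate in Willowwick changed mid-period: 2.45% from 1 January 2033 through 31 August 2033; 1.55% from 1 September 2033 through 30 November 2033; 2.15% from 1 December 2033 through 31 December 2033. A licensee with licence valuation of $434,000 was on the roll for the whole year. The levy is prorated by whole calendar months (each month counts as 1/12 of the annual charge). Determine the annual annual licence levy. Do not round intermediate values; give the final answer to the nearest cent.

1 January – 31 August 2033: 8 months at 2.45% → $434,000 × 2.45% × 8/12 = $7,088.6667
1 September – 30 November 2033: 3 months at 1.55% → $434,000 × 1.55% × 3/12 = $1,681.7500
1 December – 31 December 2033: 1 month at 2.15% → $434,000 × 2.15% × 1/12 = $777.5833
Total = $9,548.0000

$9,548.00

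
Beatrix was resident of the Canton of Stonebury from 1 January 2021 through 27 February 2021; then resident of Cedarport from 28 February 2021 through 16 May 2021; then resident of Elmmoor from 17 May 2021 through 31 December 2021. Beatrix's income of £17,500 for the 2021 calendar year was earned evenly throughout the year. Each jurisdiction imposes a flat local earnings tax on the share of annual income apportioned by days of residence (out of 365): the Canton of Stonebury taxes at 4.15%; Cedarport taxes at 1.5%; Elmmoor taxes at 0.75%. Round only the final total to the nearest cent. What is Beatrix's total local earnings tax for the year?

The Canton of Stonebury, 1 January – 27 February 2021: 58 days → £17,500 × 4.15% × 58/365 = £115.4041
Cedarport, 28 February – 16 May 2021: 78 days → £17,500 × 1.5% × 78/365 = £56.0959
Elmmoor, 17 May – 31 December 2021: 229 days → £17,500 × 0.75% × 229/365 = £82.3459
Total = £253.8459

£253.85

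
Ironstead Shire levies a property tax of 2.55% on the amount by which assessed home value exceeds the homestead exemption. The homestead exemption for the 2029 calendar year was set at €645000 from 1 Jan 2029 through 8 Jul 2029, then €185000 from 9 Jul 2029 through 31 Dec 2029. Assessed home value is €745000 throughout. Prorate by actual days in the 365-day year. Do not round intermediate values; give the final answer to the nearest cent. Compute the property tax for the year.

€8206.11

1 Jan – 8 Jul 2029: 189 days, exemption €645000 → (€745000 − €645000) × 2.55% × 189/365 = €1320.4110
9 Jul – 31 Dec 2029: 176 days, exemption €185000 → (€745000 − €185000) × 2.55% × 176/365 = €6885.6986
Total = €8206.1096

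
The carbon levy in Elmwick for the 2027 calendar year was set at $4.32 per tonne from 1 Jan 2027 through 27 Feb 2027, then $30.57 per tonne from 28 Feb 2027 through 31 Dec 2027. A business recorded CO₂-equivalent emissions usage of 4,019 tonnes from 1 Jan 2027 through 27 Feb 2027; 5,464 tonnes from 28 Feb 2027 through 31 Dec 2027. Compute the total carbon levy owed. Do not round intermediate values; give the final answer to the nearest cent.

$184,396.56

1 Jan – 27 Feb 2027: 4,019 tonnes at $4.32/tonne → $17,362.08
28 Feb – 31 Dec 2027: 5,464 tonnes at $30.57/tonne → $167,034.48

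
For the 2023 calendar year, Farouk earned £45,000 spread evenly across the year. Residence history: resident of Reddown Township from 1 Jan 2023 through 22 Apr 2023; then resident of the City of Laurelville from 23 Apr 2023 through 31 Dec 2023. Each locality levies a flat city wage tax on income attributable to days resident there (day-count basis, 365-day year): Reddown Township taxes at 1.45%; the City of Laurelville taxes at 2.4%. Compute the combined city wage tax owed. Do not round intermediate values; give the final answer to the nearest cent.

Reddown Township, 1 Jan – 22 Apr 2023: 112 days → £45,000 × 1.45% × 112/365 = £200.2192
The City of Laurelville, 23 Apr – 31 Dec 2023: 253 days → £45,000 × 2.4% × 253/365 = £748.6027
Total = £948.8219

£948.82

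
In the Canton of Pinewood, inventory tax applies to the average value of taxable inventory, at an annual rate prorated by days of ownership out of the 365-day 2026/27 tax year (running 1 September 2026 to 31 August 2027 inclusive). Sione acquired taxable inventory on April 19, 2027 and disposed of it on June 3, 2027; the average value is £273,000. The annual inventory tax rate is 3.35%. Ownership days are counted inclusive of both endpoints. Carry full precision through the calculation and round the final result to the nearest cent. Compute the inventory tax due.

£1,152.58

Days held (April 19 – June 3, 2027): 46 out of 365
Tax = £273,000 × 3.35% × 46/365 = £1,152.5836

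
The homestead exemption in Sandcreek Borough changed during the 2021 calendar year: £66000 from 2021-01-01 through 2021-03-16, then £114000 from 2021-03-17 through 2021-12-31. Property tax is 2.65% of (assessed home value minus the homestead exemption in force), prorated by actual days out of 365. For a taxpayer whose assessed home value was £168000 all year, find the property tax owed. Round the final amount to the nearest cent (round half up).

2021-01-01 to 2021-03-16: 75 days, exemption £66000 → (£168000 − £66000) × 2.65% × 75/365 = £555.4110
2021-03-17 to 2021-12-31: 290 days, exemption £114000 → (£168000 − £114000) × 2.65% × 290/365 = £1136.9589
Total = £1692.3699

£1692.37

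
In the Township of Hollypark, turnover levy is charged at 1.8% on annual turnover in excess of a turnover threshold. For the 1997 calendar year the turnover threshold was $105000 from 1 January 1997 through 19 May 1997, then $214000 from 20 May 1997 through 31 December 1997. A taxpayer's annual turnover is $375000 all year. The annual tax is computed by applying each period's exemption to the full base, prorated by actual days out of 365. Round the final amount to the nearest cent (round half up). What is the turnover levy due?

$3645.17

1 January – 19 May 1997: 139 days, exemption $105000 → ($375000 − $105000) × 1.8% × 139/365 = $1850.7945
20 May – 31 December 1997: 226 days, exemption $214000 → ($375000 − $214000) × 1.8% × 226/365 = $1794.3781
Total = $3645.1726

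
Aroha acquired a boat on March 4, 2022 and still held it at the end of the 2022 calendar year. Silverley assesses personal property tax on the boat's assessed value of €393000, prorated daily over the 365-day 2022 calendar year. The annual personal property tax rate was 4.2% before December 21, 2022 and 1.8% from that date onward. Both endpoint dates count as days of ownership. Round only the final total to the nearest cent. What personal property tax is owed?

March 4 – December 20, 2022: 292 days at 4.2% → €393000 × 4.2% × 292/365 = €13204.8000
December 21 – December 31, 2022: 11 days at 1.8% → €393000 × 1.8% × 11/365 = €213.1890
Total = €13417.9890

€13417.99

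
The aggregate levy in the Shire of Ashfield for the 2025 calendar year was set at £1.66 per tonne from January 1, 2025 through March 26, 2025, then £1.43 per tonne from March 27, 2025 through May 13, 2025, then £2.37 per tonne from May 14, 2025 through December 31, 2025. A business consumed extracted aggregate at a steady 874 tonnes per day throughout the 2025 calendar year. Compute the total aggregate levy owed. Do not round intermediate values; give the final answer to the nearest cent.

January 1 – March 26, 2025: 85 days × 874 tonnes/day = 74,290 tonnes at £1.66/tonne → £123,321.40
March 27 – May 13, 2025: 48 days × 874 tonnes/day = 41,952 tonnes at £1.43/tonne → £59,991.36
May 14 – December 31, 2025: 232 days × 874 tonnes/day = 202,768 tonnes at £2.37/tonne → £480,560.16

£663,872.92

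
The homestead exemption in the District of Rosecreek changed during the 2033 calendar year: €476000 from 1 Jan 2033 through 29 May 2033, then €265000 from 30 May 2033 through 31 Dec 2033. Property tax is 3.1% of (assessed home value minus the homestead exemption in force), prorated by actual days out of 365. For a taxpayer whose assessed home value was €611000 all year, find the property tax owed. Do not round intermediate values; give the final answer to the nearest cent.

1 Jan – 29 May 2033: 149 days, exemption €476000 → (€611000 − €476000) × 3.1% × 149/365 = €1708.3973
30 May – 31 Dec 2033: 216 days, exemption €265000 → (€611000 − €265000) × 3.1% × 216/365 = €6347.4411
Total = €8055.8384

€8055.84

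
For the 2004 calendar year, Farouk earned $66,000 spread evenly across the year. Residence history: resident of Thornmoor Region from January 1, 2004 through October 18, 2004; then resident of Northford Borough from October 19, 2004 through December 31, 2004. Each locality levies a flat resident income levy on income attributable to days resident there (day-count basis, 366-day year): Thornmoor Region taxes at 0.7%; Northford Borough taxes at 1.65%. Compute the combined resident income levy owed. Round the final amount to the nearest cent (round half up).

Thornmoor Region, January 1 – October 18, 2004: 292 days → $66,000 × 0.7% × 292/366 = $368.5902
Northford Borough, October 19 – December 31, 2004: 74 days → $66,000 × 1.65% × 74/366 = $220.1803
Total = $588.7705

$588.77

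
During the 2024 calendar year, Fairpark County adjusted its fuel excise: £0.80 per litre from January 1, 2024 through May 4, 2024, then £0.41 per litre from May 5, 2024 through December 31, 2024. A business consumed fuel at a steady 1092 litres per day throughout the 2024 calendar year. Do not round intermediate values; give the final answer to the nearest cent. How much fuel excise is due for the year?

January 1 – May 4, 2024: 125 days × 1092 litres/day = 136,500 litres at £0.80/litre → £109200.00
May 5 – December 31, 2024: 241 days × 1092 litres/day = 263,172 litres at £0.41/litre → £107900.52

£217100.52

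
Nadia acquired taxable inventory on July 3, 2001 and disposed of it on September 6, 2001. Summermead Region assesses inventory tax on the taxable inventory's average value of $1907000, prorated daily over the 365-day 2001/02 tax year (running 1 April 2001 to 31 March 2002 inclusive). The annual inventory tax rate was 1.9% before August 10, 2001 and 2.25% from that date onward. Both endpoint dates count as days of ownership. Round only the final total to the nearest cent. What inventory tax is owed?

July 3 – August 9, 2001: 38 days at 1.9% → $1907000 × 1.9% × 38/365 = $3772.2027
August 10 – September 6, 2001: 28 days at 2.25% → $1907000 × 2.25% × 28/365 = $3291.5342
Total = $7063.7370

$7063.74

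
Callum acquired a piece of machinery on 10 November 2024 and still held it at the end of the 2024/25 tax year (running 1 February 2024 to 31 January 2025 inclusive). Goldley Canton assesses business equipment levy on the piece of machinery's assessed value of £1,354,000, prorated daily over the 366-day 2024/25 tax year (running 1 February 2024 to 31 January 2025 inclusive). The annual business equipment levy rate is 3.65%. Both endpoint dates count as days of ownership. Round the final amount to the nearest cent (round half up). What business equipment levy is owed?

Days held (10 November 2024 – 31 January 2025): 83 out of 366
Tax = £1,354,000 × 3.65% × 83/366 = £11,207.4945

£11,207.49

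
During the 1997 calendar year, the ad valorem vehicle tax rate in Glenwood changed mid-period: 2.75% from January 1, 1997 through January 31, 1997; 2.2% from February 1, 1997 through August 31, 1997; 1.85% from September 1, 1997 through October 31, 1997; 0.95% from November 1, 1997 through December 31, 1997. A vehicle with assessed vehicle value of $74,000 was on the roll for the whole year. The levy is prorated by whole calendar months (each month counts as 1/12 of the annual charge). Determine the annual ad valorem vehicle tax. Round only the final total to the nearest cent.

$1,464.58

January 1 – January 31, 1997: 1 month at 2.75% → $74,000 × 2.75% × 1/12 = $169.5833
February 1 – August 31, 1997: 7 months at 2.2% → $74,000 × 2.2% × 7/12 = $949.6667
September 1 – October 31, 1997: 2 months at 1.85% → $74,000 × 1.85% × 2/12 = $228.1667
November 1 – December 31, 1997: 2 months at 0.95% → $74,000 × 0.95% × 2/12 = $117.1667
Total = $1,464.5833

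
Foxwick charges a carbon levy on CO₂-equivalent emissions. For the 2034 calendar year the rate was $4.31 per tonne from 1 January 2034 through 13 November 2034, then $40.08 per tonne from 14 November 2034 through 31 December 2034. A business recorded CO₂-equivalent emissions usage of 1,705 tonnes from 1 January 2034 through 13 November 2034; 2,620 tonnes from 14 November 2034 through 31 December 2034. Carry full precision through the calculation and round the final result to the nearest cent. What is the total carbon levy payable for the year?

1 January – 13 November 2034: 1,705 tonnes at $4.31/tonne → $7,348.55
14 November – 31 December 2034: 2,620 tonnes at $40.08/tonne → $105,009.60

$112,358.15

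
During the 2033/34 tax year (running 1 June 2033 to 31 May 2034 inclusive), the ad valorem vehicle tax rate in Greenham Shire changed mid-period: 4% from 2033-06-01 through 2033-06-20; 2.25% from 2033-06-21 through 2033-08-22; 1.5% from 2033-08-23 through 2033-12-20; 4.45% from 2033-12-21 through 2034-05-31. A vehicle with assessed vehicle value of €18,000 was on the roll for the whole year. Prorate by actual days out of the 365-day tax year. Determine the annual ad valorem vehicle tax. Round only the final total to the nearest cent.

€553.64

2033-06-01 to 2033-06-20: 20 days at 4% → €18,000 × 4% × 20/365 = €39.4521
2033-06-21 to 2033-08-22: 63 days at 2.25% → €18,000 × 2.25% × 63/365 = €69.9041
2033-08-23 to 2033-12-20: 120 days at 1.5% → €18,000 × 1.5% × 120/365 = €88.7671
2033-12-21 to 2034-05-31: 162 days at 4.45% → €18,000 × 4.45% × 162/365 = €355.5123
Total = €553.6356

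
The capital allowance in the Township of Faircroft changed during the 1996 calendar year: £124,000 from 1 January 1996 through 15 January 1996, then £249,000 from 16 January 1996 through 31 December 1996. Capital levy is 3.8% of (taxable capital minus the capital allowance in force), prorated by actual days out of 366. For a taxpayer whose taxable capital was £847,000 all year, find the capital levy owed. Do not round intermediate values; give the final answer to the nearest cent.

1 January – 15 January 1996: 15 days, exemption £124,000 → (£847,000 − £124,000) × 3.8% × 15/366 = £1,125.9836
16 January – 31 December 1996: 351 days, exemption £249,000 → (£847,000 − £249,000) × 3.8% × 351/366 = £21,792.6885
Total = £22,918.6721

£22,918.67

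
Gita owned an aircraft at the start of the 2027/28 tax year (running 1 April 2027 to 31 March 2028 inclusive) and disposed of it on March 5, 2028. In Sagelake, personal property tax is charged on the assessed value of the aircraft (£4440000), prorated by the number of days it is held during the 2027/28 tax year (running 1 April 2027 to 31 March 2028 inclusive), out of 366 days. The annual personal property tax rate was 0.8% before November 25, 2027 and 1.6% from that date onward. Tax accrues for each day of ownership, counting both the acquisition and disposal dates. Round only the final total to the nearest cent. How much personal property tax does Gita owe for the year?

£42895.74

April 1 – November 24, 2027: 238 days at 0.8% → £4440000 × 0.8% × 238/366 = £23097.7049
November 25, 2027 – March 5, 2028: 102 days at 1.6% → £4440000 × 1.6% × 102/366 = £19798.0328
Total = £42895.7377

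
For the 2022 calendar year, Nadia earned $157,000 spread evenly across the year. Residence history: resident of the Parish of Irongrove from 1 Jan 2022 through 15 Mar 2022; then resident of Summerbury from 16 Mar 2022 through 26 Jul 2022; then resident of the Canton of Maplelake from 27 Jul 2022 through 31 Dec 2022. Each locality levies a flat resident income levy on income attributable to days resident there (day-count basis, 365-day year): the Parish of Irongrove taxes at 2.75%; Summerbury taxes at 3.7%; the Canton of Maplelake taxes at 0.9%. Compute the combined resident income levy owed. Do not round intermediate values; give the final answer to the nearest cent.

$3,603.69

The Parish of Irongrove, 1 Jan – 15 Mar 2022: 74 days → $157,000 × 2.75% × 74/365 = $875.3288
Summerbury, 16 Mar – 26 Jul 2022: 133 days → $157,000 × 3.7% × 133/365 = $2,116.7041
The Canton of Maplelake, 27 Jul – 31 Dec 2022: 158 days → $157,000 × 0.9% × 158/365 = $611.6548
Total = $3,603.6877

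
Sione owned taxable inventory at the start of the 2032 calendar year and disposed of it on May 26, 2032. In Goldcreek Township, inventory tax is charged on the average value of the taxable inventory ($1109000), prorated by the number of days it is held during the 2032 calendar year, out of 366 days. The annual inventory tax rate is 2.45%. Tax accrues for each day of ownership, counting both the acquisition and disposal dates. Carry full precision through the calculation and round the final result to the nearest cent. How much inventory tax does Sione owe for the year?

$10912.74

Days held (January 1 – May 26, 2032): 147 out of 366
Tax = $1109000 × 2.45% × 147/366 = $10912.7418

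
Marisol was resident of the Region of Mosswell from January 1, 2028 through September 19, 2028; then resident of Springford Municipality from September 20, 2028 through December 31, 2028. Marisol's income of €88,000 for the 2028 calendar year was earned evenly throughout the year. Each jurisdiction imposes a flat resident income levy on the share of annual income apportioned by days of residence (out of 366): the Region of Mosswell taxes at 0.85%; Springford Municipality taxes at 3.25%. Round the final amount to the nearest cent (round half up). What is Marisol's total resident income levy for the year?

The Region of Mosswell, January 1 – September 19, 2028: 263 days → €88,000 × 0.85% × 263/366 = €537.4973
Springford Municipality, September 20 – December 31, 2028: 103 days → €88,000 × 3.25% × 103/366 = €804.8634
Total = €1,342.3607

€1,342.36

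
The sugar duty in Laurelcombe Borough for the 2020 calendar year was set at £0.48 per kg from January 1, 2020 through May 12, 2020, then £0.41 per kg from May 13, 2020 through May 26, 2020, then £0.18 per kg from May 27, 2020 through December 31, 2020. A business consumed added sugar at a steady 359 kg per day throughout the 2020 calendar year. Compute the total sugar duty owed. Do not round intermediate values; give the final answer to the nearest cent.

January 1 – May 12, 2020: 133 days × 359 kg/day = 47,747 kg at £0.48/kg → £22,918.56
May 13 – May 26, 2020: 14 days × 359 kg/day = 5,026 kg at £0.41/kg → £2,060.66
May 27 – December 31, 2020: 219 days × 359 kg/day = 78,621 kg at £0.18/kg → £14,151.78

£39,131.00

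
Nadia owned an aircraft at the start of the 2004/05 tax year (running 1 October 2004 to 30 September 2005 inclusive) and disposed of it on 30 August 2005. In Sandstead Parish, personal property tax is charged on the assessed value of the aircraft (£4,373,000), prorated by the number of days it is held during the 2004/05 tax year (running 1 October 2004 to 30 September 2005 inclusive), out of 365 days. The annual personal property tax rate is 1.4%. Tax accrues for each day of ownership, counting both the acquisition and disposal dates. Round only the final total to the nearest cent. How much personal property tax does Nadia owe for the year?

Days held (1 October 2004 – 30 August 2005): 334 out of 365
Tax = £4,373,000 × 1.4% × 334/365 = £56,022.3233

£56,022.32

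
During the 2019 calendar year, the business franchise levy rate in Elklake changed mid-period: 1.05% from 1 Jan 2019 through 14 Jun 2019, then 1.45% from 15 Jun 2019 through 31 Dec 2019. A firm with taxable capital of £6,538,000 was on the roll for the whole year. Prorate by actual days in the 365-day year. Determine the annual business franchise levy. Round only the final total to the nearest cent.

£82,978.86

1 Jan – 14 Jun 2019: 165 days at 1.05% → £6,538,000 × 1.05% × 165/365 = £31,033.1096
15 Jun – 31 Dec 2019: 200 days at 1.45% → £6,538,000 × 1.45% × 200/365 = £51,945.7534
Total = £82,978.8630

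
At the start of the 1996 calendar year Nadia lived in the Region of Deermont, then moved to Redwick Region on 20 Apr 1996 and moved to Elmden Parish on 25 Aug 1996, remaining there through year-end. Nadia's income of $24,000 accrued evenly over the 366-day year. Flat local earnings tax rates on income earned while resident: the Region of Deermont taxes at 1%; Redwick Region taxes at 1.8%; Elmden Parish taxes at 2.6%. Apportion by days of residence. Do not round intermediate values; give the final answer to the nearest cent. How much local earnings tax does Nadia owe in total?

$441.97

The Region of Deermont, 1 Jan – 19 Apr 1996: 110 days → $24,000 × 1% × 110/366 = $72.1311
Redwick Region, 20 Apr – 24 Aug 1996: 127 days → $24,000 × 1.8% × 127/366 = $149.9016
Elmden Parish, 25 Aug – 31 Dec 1996: 129 days → $24,000 × 2.6% × 129/366 = $219.9344
Total = $441.9672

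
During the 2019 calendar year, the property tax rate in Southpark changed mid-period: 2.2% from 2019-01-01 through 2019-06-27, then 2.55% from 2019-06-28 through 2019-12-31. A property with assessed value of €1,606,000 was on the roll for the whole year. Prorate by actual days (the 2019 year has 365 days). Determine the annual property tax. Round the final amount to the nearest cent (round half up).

€38,211.80

2019-01-01 to 2019-06-27: 178 days at 2.2% → €1,606,000 × 2.2% × 178/365 = €17,230.4000
2019-06-28 to 2019-12-31: 187 days at 2.55% → €1,606,000 × 2.55% × 187/365 = €20,981.4000
Total = €38,211.8000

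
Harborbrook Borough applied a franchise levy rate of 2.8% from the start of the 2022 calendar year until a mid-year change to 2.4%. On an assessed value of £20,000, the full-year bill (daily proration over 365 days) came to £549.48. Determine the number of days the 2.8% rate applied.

Let d = days at the first rate; then 365 − d days at the second rate.
£20,000 × [2.8%·d + 2.4%·(365−d)] / 365 = £549.48
Solving gives d = 317, so the new rate took effect on 14 November 2022.

317 days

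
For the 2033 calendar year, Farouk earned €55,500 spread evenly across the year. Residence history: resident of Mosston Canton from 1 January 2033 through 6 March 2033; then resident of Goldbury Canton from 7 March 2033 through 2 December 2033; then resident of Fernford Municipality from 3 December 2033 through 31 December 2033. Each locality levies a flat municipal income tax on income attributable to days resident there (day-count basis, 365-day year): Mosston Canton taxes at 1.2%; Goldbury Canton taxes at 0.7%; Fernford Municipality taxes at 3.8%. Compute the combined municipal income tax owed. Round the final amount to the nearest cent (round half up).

€574.62

Mosston Canton, 1 January – 6 March 2033: 65 days → €55,500 × 1.2% × 65/365 = €118.6027
Goldbury Canton, 7 March – 2 December 2033: 271 days → €55,500 × 0.7% × 271/365 = €288.4479
Fernford Municipality, 3 December – 31 December 2033: 29 days → €55,500 × 3.8% × 29/365 = €167.5644
Total = €574.6151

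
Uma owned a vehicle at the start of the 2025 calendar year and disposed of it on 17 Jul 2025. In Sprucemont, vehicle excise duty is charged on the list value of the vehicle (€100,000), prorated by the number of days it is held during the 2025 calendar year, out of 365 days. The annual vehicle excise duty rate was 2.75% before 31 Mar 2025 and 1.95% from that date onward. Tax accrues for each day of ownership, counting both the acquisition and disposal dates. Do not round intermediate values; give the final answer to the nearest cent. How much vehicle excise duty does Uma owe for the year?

€1,252.88

1 Jan – 30 Mar 2025: 89 days at 2.75% → €100,000 × 2.75% × 89/365 = €670.5479
31 Mar – 17 Jul 2025: 109 days at 1.95% → €100,000 × 1.95% × 109/365 = €582.3288
Total = €1,252.8767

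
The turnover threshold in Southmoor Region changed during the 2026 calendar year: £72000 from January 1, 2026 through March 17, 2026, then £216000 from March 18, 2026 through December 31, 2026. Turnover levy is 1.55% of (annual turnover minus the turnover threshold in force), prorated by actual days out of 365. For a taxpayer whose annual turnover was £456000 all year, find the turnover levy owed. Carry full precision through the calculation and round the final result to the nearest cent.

January 1 – March 17, 2026: 76 days, exemption £72000 → (£456000 − £72000) × 1.55% × 76/365 = £1239.3205
March 18 – December 31, 2026: 289 days, exemption £216000 → (£456000 − £216000) × 1.55% × 289/365 = £2945.4247
Total = £4184.7452

£4184.75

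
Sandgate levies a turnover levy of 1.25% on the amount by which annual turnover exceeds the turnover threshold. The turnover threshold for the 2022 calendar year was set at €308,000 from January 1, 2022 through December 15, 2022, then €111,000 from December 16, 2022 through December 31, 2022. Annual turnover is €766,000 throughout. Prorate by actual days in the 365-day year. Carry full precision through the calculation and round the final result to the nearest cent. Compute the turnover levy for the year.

€5,832.95

January 1 – December 15, 2022: 349 days, exemption €308,000 → (€766,000 − €308,000) × 1.25% × 349/365 = €5,474.0411
December 16 – December 31, 2022: 16 days, exemption €111,000 → (€766,000 − €111,000) × 1.25% × 16/365 = €358.9041
Total = €5,832.9452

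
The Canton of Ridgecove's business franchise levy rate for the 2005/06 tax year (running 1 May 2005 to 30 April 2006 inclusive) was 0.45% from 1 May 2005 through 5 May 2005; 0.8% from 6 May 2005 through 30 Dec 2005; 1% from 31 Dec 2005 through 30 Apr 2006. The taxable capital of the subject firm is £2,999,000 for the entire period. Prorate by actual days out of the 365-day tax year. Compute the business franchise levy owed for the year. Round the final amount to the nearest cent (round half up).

£25,836.59

1 May – 5 May 2005: 5 days at 0.45% → £2,999,000 × 0.45% × 5/365 = £184.8699
6 May – 30 Dec 2005: 239 days at 0.8% → £2,999,000 × 0.8% × 239/365 = £15,709.8301
31 Dec 2005 – 30 Apr 2006: 121 days at 1% → £2,999,000 × 1% × 121/365 = £9,941.8904
Total = £25,836.5904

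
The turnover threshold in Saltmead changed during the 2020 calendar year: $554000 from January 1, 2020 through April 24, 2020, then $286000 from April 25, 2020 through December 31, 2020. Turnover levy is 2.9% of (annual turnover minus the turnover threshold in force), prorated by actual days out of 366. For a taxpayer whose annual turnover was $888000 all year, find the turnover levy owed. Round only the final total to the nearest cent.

January 1 – April 24, 2020: 115 days, exemption $554000 → ($888000 − $554000) × 2.9% × 115/366 = $3043.4153
April 25 – December 31, 2020: 251 days, exemption $286000 → ($888000 − $286000) × 2.9% × 251/366 = $11972.5628
Total = $15015.9781

$15015.98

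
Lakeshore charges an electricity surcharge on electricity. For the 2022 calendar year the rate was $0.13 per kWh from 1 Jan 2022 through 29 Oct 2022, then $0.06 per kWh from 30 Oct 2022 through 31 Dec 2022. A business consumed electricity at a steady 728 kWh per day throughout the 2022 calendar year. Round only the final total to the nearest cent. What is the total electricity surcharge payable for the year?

1 Jan – 29 Oct 2022: 302 days × 728 kWh/day = 219,856 kWh at $0.13/kWh → $28,581.28
30 Oct – 31 Dec 2022: 63 days × 728 kWh/day = 45,864 kWh at $0.06/kWh → $2,751.84

$31,333.12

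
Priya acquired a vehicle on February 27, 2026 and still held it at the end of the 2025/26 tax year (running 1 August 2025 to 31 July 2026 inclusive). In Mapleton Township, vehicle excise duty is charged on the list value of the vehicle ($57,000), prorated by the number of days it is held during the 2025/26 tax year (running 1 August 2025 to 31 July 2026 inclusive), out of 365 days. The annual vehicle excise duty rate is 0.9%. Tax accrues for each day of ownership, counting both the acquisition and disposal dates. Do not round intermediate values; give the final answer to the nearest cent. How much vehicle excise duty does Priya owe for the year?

$217.85

Days held (February 27 – July 31, 2026): 155 out of 365
Tax = $57,000 × 0.9% × 155/365 = $217.8493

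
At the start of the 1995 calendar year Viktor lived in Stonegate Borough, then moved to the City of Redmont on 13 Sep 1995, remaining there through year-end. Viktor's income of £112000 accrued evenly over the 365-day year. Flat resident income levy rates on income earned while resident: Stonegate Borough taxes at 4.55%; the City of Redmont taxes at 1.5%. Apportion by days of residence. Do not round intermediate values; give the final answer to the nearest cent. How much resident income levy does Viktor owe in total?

Stonegate Borough, 1 Jan – 12 Sep 1995: 255 days → £112000 × 4.55% × 255/365 = £3560.2192
The City of Redmont, 13 Sep – 31 Dec 1995: 110 days → £112000 × 1.5% × 110/365 = £506.3014
Total = £4066.5205

£4066.52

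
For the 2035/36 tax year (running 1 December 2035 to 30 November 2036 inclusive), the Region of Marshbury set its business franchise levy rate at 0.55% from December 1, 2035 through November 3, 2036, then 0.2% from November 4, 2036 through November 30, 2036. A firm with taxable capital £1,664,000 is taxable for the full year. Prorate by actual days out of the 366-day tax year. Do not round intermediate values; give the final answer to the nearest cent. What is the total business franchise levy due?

December 1, 2035 – November 3, 2036: 339 days at 0.55% → £1,664,000 × 0.55% × 339/366 = £8,476.8525
November 4 – November 30, 2036: 27 days at 0.2% → £1,664,000 × 0.2% × 27/366 = £245.5082
Total = £8,722.3607

£8,722.36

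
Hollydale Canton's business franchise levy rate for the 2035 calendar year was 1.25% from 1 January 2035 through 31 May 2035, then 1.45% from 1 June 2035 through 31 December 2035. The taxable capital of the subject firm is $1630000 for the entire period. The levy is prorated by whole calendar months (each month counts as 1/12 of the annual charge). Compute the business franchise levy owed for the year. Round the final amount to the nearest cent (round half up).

$22276.67

1 January – 31 May 2035: 5 months at 1.25% → $1630000 × 1.25% × 5/12 = $8489.5833
1 June – 31 December 2035: 7 months at 1.45% → $1630000 × 1.45% × 7/12 = $13787.0833
Total = $22276.6667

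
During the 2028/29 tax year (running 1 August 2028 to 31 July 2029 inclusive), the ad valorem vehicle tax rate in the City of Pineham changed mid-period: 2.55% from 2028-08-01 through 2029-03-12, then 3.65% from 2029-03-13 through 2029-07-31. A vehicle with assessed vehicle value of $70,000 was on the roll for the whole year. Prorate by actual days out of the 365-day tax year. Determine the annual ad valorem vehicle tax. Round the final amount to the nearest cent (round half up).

$2,082.45

2028-08-01 to 2029-03-12: 224 days at 2.55% → $70,000 × 2.55% × 224/365 = $1,095.4521
2029-03-13 to 2029-07-31: 141 days at 3.65% → $70,000 × 3.65% × 141/365 = $987.0000
Total = $2,082.4521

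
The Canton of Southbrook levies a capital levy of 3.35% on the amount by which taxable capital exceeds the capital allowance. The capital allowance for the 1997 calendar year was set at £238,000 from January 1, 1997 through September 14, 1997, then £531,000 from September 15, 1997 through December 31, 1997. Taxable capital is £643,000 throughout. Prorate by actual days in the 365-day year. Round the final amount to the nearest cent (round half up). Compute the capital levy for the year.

January 1 – September 14, 1997: 257 days, exemption £238,000 → (£643,000 − £238,000) × 3.35% × 257/365 = £9,553.0068
September 15 – December 31, 1997: 108 days, exemption £531,000 → (£643,000 − £531,000) × 3.35% × 108/365 = £1,110.1808
Total = £10,663.1877

£10,663.19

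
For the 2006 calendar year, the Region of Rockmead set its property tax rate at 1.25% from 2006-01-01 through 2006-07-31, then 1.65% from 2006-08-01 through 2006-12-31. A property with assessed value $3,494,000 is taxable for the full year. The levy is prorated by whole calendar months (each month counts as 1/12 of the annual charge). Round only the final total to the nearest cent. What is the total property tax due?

$49,498.33

2006-01-01 to 2006-07-31: 7 months at 1.25% → $3,494,000 × 1.25% × 7/12 = $25,477.0833
2006-08-01 to 2006-12-31: 5 months at 1.65% → $3,494,000 × 1.65% × 5/12 = $24,021.2500
Total = $49,498.3333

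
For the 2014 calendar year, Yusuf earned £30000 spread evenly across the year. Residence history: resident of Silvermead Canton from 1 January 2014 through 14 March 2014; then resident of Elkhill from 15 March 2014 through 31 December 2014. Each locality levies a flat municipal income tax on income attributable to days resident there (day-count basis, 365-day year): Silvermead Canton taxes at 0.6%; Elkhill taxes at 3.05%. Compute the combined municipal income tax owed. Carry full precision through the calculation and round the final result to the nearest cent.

Silvermead Canton, 1 January – 14 March 2014: 73 days → £30000 × 0.6% × 73/365 = £36.0000
Elkhill, 15 March – 31 December 2014: 292 days → £30000 × 3.05% × 292/365 = £732.0000
Total = £768.0000

£768.00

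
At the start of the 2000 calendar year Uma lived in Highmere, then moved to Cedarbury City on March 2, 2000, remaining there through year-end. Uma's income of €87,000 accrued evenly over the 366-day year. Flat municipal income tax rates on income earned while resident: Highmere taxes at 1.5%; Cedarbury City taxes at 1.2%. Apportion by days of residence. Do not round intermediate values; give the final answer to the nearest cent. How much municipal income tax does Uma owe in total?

Highmere, January 1 – March 1, 2000: 61 days → €87,000 × 1.5% × 61/366 = €217.5000
Cedarbury City, March 2 – December 31, 2000: 305 days → €87,000 × 1.2% × 305/366 = €870.0000
Total = €1,087.5000

€1,087.50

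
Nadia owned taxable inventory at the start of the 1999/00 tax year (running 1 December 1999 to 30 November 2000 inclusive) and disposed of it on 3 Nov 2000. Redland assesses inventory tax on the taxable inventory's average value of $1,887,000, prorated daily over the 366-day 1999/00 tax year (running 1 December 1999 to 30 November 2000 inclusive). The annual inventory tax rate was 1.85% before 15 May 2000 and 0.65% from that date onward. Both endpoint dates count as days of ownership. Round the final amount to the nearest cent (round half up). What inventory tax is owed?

1 Dec 1999 – 14 May 2000: 166 days at 1.85% → $1,887,000 × 1.85% × 166/366 = $15,833.2705
15 May – 3 Nov 2000: 173 days at 0.65% → $1,887,000 × 0.65% × 173/366 = $5,797.6270
Total = $21,630.8975

$21,630.90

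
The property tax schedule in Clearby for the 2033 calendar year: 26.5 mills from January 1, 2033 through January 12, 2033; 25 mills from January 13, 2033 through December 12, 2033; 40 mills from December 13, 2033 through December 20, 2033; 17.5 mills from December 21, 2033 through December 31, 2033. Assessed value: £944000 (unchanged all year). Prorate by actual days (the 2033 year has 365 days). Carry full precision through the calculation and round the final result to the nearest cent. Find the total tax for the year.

£23743.54

January 1 – January 12, 2033: 12 days at 26.5 mills → £944000 × 2.65% × 12/365 = £822.4438
January 13 – December 12, 2033: 334 days at 25 mills → £944000 × 2.5% × 334/365 = £21595.6164
December 13 – December 20, 2033: 8 days at 40 mills → £944000 × 4% × 8/365 = £827.6164
December 21 – December 31, 2033: 11 days at 17.5 mills → £944000 × 1.75% × 11/365 = £497.8630
Total = £23743.5397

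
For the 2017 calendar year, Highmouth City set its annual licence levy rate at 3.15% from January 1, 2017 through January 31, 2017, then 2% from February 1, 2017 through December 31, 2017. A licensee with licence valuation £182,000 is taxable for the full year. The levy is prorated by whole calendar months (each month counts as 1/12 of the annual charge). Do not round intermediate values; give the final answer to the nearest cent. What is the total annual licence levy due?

January 1 – January 31, 2017: 1 month at 3.15% → £182,000 × 3.15% × 1/12 = £477.7500
February 1 – December 31, 2017: 11 months at 2% → £182,000 × 2% × 11/12 = £3,336.6667
Total = £3,814.4167

£3,814.42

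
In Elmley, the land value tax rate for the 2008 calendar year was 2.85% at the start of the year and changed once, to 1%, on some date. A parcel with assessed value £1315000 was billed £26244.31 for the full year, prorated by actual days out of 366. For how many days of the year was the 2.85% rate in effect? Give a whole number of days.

197 days

Let d = days at the first rate; then 366 − d days at the second rate.
£1315000 × [2.85%·d + 1%·(366−d)] / 366 = £26244.31
Solving gives d = 197, so the new rate took effect on July 16, 2008.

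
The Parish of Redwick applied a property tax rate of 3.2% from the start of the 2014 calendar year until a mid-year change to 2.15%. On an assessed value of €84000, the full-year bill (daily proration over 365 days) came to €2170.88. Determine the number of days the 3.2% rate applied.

151 days

Let d = days at the first rate; then 365 − d days at the second rate.
€84000 × [3.2%·d + 2.15%·(365−d)] / 365 = €2170.88
Solving gives d = 151, so the new rate took effect on 1 Jun 2014.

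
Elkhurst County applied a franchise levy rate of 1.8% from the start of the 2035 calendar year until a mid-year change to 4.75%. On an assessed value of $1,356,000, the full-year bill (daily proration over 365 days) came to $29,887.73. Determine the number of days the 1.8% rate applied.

315 days

Let d = days at the first rate; then 365 − d days at the second rate.
$1,356,000 × [1.8%·d + 4.75%·(365−d)] / 365 = $29,887.73
Solving gives d = 315, so the new rate took effect on November 12, 2035.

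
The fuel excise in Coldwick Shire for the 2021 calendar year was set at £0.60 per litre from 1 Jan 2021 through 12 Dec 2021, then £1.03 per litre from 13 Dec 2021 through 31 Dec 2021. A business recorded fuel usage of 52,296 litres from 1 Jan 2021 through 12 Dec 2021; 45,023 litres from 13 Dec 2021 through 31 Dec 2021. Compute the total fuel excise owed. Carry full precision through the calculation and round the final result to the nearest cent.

£77,751.29

1 Jan – 12 Dec 2021: 52,296 litres at £0.60/litre → £31,377.60
13 Dec – 31 Dec 2021: 45,023 litres at £1.03/litre → £46,373.69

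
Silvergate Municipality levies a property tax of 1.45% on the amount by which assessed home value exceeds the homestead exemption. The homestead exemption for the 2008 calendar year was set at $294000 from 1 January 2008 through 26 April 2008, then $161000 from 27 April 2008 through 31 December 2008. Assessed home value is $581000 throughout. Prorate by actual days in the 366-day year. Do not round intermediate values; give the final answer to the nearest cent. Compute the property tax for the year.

1 January – 26 April 2008: 117 days, exemption $294000 → ($581000 − $294000) × 1.45% × 117/366 = $1330.3156
27 April – 31 December 2008: 249 days, exemption $161000 → ($581000 − $161000) × 1.45% × 249/366 = $4143.1967
Total = $5473.5123

$5473.51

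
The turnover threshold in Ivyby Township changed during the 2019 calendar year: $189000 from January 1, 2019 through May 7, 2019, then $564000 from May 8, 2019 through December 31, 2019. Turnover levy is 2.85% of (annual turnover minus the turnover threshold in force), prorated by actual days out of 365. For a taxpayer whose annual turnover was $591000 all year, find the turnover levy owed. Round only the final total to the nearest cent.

January 1 – May 7, 2019: 127 days, exemption $189000 → ($591000 − $189000) × 2.85% × 127/365 = $3986.4082
May 8 – December 31, 2019: 238 days, exemption $564000 → ($591000 − $564000) × 2.85% × 238/365 = $501.7562
Total = $4488.1644

$4488.16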